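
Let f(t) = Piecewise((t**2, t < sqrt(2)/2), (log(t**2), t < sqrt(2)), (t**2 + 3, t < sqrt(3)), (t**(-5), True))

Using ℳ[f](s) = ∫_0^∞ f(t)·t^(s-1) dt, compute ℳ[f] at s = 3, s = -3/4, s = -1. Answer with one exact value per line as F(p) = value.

reversing the power substitution: t on [0, 1/2); log(t) on [1/2, 2); t + 3 on [2, 3); …
cuts at sqrt(2)/2, sqrt(2), sqrt(3): linearity sums the 4 kernel integrals
∫ t**2·t^(s-1) over [0, sqrt(2)/2)
∫ log(t**2)·t^(s-1) over [sqrt(2)/2, sqrt(2))
∫ over [sqrt(2), sqrt(3)) of (t**2 + 3)·t^(s-1) joins the sum
piece [sqrt(3), ∞): integrate t**(-5) against the kernel

F(3) = sqrt(2)*(-1139 + 30*sqrt(2) + 270*log(2) + 864*sqrt(6))/360
F(-3/4) = -4*2**(3/8)*log(2)/3 - 8*3**(5/8)/15 - 26*2**(5/8)/45 - 2*2**(5/8)*log(2)/3 + 4*3**(1/8)/621 + 178*2**(3/8)/45
F(-1) = sqrt(2)*(-486*log(2) + sqrt(2) + 648)/324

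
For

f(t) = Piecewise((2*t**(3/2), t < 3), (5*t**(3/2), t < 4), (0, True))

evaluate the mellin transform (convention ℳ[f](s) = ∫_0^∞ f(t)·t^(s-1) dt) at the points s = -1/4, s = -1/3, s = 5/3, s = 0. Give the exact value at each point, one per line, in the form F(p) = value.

F(-1/4) = -36*3**(1/4)/5 + 16*sqrt(2)
F(-1/3) = -54*3**(1/6)/7 + 120*2**(1/3)/7
F(5/3) = -486*3**(1/6)/19 + 1920*2**(1/3)/19
F(0) = 80/3 - 6*sqrt(3)

slice at 3, transform all 2 pieces, and sum them
the [0, 3) slice contributes ∫ 2*t**(3/2)·t^(s-1) dt
on [3, 4) integrate f = 5*t**(3/2) against the kernel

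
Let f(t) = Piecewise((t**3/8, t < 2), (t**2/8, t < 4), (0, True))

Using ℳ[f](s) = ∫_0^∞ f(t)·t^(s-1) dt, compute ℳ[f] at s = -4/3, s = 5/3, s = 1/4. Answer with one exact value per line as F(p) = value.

the common scale on t comes off first: t**3 on [0, 1); t**2/2 on [1, 2)
remove the shared t-power first: t on [0, 1); 1/2 on [1, 2)
cuts at 2: linearity sums the 2 kernel integrals
∫ over [0, 2) of t**3/8·t^(s-1) joins the sum
segment [2, 4) carries t**2/8; integrate it

F(-4/3) = 3*2**(1/3)*(10 - 2**(1/3))/80
F(5/3) = 12*2**(1/3)*(2**(1/3) + 28)/77
F(1/4) = 10*2**(1/4)/117 + 8*sqrt(2)/9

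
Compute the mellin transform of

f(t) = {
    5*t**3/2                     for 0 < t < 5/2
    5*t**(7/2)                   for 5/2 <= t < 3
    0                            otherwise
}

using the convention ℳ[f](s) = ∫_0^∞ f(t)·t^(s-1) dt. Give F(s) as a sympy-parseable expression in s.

5*(4*3**(s + 7/2)*(s + 3) + (5/2)**(s + 3)*(2*s + 7) - 4*(5/2)**(s + 7/2)*(s + 3))/(2*(s + 3)*(2*s + 7))
  Re(s) > -3

cuts at 5/2: linearity sums the 2 kernel integrals
segment [0, 5/2) carries 5*t**3/2; integrate it
the [5/2, 3) slice contributes ∫ 5*t**(7/2)·t^(s-1) dt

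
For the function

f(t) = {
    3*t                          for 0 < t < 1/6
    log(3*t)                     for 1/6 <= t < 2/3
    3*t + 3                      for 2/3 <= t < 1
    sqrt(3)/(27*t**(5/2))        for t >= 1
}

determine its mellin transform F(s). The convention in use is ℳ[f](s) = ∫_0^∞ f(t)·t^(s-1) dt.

(-270*2**(2*s)*s**2*(2*s - 5) + 54*2**(2*s)*s*(s + 1)*(2*s - 5)*log(2) - 162*2**(2*s)*s*(2*s - 5) - 54*2**(2*s)*(s + 1)*(2*s - 5) - 4*sqrt(3)*6**s*s**2*(s + 1) + 324*6**s*s**2*(2*s - 5) + 162*6**s*s*(2*s - 5) + 27*s**2*(2*s - 5) + 54*s*(s + 1)*(2*s - 5)*log(2) + (2*s - 5)*(54*s + 54))/(54*6**s*s**2*(s + 1)*(2*s - 5))
  -1 < Re(s) < 5/2

remove the common scale on t first: t on [0, 1/2); log(t) on [1/2, 2); t + 3 on [2, 3); …
slice at 1/6, 2/3, 1, transform all 4 pieces, and sum them
between 0 and 1/6 the integrand is 3*t·t^(s-1)
the [1/6, 2/3) slice contributes ∫ log(3*t)·t^(s-1) dt
over [2/3, 1), the kernel integral of (3*t + 3) enters the sum
the [1, ∞) slice contributes ∫ sqrt(3)/(27*t**(5/2))·t^(s-1) dt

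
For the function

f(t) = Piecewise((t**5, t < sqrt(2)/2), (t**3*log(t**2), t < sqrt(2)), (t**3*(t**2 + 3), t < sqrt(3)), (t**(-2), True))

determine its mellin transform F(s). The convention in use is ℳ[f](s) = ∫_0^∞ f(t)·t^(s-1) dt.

reversing the power substitution: t**(5/2) on [0, 1/2); t**(3/2)*log(t) on [1/2, 2); t**(3/2)*(t + 3) on [2, 3); …
peel off the shared t-power: t**2 on [0, 1/2); t*log(t) on [1/2, 2); t*(t + 3) on [2, 3); …
undo the shared t-power: t on [0, 1/2); log(t) on [1/2, 2); t + 3 on [2, 3); …
f breaks at sqrt(2)/2, sqrt(2), sqrt(3) into 4 integrals to sum
[0, sqrt(2)/2) adds the kernel integral of t**5
the [sqrt(2)/2, sqrt(2)) slice contributes ∫ t**3*log(t**2)·t^(s-1) dt
on [sqrt(2), sqrt(3)) integrate f = t**3*(t**2 + 3) against the kernel
∫ over [sqrt(3), ∞) of t**(-2)·t^(s-1) joins the sum

2**(1/2 - s/2)*(720*2**s*(2 - s)*(s + 3)**2 + 144*2**s*(s - 2)*(s + 3)*(s + 5)*log(2) - 864*2**s*(s - 2)*(s + 3) - 288*2**s*(s - 2)*(s + 5) + 648*6**(s/2 + 1/2)*(s - 2)*(s + 3)**2 + 648*6**(s/2 + 1/2)*(s - 2)*(s + 3) - 4*sqrt(3)*6**(s/2 + 1/2)*(s + 3)**2*(s + 5) + 9*(s - 2)*(s + 3)**2 + 18*(s - 2)*(s + 3)*(s + 5)*log(2) + 36*(s - 2)*(s + 5))/(72*(s - 2)*(s + 3)**2*(s + 5))
  -5 < Re(s) < 2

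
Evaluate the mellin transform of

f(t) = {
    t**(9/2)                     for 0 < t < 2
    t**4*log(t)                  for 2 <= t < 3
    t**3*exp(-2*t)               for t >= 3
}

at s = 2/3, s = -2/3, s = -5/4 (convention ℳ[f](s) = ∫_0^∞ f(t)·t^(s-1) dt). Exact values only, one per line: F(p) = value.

peel off the shared t-power: t**(7/2) on [0, 2); t**3*log(t) on [2, 3); t**2*exp(-2*t) on [3, ∞)
the shared t-power comes off first: t**(3/2) on [0, 2); t*log(t) on [2, 3); exp(-2*t) on [3, ∞)
integrate the 3 segments split at 2, 3, then add the results
on [0, 2) integrate f = t**(9/2) against the kernel
[2, 3) adds the kernel integral of t**4*log(t)
∫ t**3*exp(-2*t)·t^(s-1) over [3, ∞)

F(2/3) = -729*3**(2/3)/196 - 24*2**(2/3)*log(2)/7 + 2**(1/3)*uppergamma(11/3, 6)/16 + 36*2**(2/3)/49 + 192*2**(1/6)/31 + 243*3**(2/3)*log(3)/14
F(-2/3) = -243*3**(1/3)/100 - 12*2**(1/3)*log(2)/5 + 2**(2/3)*uppergamma(7/3, 6)/8 + 18*2**(1/3)/25 + 48*2**(5/6)/23 + 81*3**(1/3)*log(3)/10
F(-5/4) = -144*3**(3/4)/121 - 16*2**(3/4)*log(2)/11 + 2**(1/4)*uppergamma(7/4, 6)/4 + 64*2**(3/4)/121 + 32*2**(1/4)/13 + 36*3**(3/4)*log(3)/11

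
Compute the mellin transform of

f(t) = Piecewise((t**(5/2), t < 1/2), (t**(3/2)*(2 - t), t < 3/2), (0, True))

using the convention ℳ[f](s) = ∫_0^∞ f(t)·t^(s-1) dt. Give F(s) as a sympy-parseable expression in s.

peel off the shared t-power: t**2 on [0, 1/2); t*(2 - t) on [1/2, 3/2)
reversing the shared t-power: t on [0, 1/2); 2 - t on [1/2, 3/2)
cuts at 1/2: linearity sums the 2 kernel integrals
over [0, 1/2), the kernel integral of t**(5/2) enters the sum
segment [1/2, 3/2) carries t**(3/2)*(2 - t); integrate it

2**(-s - 3/2)*(3**(s + 3/2)*(2*s + 3) + 8*3**(s + 3/2) - 4*s - 14)/((2*s + 3)*(2*s + 5))
  Re(s) > -5/2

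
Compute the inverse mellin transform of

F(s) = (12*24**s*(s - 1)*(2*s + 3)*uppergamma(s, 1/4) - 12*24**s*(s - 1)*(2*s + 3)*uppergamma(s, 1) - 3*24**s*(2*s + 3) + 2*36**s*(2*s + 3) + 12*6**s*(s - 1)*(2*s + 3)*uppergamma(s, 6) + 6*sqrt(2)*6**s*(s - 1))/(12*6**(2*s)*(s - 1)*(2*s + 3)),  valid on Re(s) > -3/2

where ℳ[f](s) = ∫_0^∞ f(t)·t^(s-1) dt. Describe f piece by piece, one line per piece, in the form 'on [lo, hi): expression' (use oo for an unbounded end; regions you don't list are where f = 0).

on [0, 1/6): 3*sqrt(3)*t**(3/2)
on [1/6, 2/3): exp(-3*t/2)
on [2/3, 1): 1/(6*t)
on [1, oo): exp(-6*t)

invert the common scale on t to get t**(3/2) on [0, 1/2); exp(-t/2) on [1/2, 2); 1/(2*t) on [2, 3); …
breakpoints 1/6, 2/3, 1: one integral from each of the 4 segments
on [0, 1/6) integrate f = 3*sqrt(3)*t**(3/2) against the kernel
over [1/6, 2/3), the kernel integral of exp(-3*t/2) enters the sum
segment 2/3 to 1 holds 1/(6*t); add its integral
the [1, ∞) slice contributes ∫ exp(-6*t)·t^(s-1) dt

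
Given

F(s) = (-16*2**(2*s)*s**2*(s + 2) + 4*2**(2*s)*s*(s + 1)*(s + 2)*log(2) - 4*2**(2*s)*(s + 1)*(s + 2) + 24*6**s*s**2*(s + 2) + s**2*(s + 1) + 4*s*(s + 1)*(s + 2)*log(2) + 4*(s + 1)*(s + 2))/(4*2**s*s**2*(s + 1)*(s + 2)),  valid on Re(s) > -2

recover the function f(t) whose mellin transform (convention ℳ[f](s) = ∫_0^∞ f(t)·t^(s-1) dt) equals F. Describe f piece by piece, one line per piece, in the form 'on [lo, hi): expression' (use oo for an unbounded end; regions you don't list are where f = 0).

on [0, 1/2): t**2
on [1/2, 2): log(t)
on [2, 3): 2*t

along the cuts 1/2, 2, ℳ[f](s) splits into 3 integrals
piece [0, 1/2): integrate t**2 against the kernel
[1/2, 2) adds the kernel integral of log(t)
∫ 2*t·t^(s-1) over [2, 3)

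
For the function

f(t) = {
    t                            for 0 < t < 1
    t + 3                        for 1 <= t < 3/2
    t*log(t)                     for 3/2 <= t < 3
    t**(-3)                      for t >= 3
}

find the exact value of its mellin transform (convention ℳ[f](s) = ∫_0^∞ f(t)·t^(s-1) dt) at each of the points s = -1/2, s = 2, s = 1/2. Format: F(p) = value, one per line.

decompose at 1, 3/2, 3; ℳ[f](s) sums the 4 pieces' integrals
∫ over [0, 1) of t·t^(s-1) joins the sum
∫ over [1, 3/2) of (t + 3)·t^(s-1) joins the sum
between 3/2 and 3 the integrand is t*log(t)·t^(s-1)
[3, ∞) adds the kernel integral of t**(-3)

F(-1/2) = -2266*sqrt(3)/567 + sqrt(6) + log(2**(sqrt(6))*3**(-sqrt(6) + 2*sqrt(3))) + 6
F(2) = 17/24 + 9*log(2)/8 + 63*log(3)/8
F(1/2) = -6 - 178*sqrt(3)/135 + log(2**(sqrt(6)/2)*3**(-sqrt(6)/2 + 2*sqrt(3))) + 23*sqrt(6)/6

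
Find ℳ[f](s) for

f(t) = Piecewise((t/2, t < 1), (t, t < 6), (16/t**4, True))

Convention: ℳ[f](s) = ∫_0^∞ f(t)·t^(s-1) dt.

undo the common scale on t: t on [0, 1/2); 2*t on [1/2, 3); t**(-4) on [3, ∞)
slice at 1, 6, transform all 3 pieces, and sum them
∫ t/2·t^(s-1) over [0, 1)
[1, 6) adds the kernel integral of t
segment [6, ∞) carries 16/t**4; integrate it

(970*6**s*s - 3890*6**s - 81*s + 324)/(162*(s**2 - 3*s - 4))
  -1 < Re(s) < 4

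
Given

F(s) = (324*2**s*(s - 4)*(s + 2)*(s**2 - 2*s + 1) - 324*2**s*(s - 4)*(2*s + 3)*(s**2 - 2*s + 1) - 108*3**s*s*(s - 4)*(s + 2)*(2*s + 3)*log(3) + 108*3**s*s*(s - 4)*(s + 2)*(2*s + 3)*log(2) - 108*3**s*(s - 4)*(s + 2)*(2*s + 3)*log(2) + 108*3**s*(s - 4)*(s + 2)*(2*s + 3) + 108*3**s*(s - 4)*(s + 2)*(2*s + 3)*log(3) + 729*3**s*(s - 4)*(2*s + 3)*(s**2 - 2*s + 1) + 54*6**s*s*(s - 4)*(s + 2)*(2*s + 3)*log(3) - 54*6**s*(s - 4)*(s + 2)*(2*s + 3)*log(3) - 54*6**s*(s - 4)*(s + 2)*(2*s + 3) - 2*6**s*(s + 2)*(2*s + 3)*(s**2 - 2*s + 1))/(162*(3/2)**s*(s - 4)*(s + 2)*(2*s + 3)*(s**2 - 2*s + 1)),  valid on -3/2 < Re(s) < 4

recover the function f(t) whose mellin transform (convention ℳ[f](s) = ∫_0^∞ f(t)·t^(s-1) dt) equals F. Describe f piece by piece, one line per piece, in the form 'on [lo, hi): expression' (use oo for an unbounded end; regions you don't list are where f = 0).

on [0, 4/3): 3*sqrt(3)*t**(3/2)/8
on [4/3, 2): 9*t**2/8
on [2, 4): 4*log(3*t/4)/(3*t)
on [4, oo): 256/(81*t**4)

the common scale on t comes off first: sqrt(2)*t**(3/2)/4 on [0, 2); t**2/2 on [2, 3); 2*log(t/2)/t on [3, 6); …
back out the common scale on t: t**(3/2) on [0, 1); 2*t**2 on [1, 3/2); log(t)/t on [3/2, 3); …
f breaks at 4/3, 2, 4 into 4 integrals to sum
∫ 3*sqrt(3)*t**(3/2)/8·t^(s-1) over [0, 4/3)
on [4/3, 2): add ∫ 9*t**2/8·t^(s-1) dt
[2, 4) adds the kernel integral of 4*log(3*t/4)/(3*t)
between 4 and ∞ the integrand is 256/(81*t**4)·t^(s-1)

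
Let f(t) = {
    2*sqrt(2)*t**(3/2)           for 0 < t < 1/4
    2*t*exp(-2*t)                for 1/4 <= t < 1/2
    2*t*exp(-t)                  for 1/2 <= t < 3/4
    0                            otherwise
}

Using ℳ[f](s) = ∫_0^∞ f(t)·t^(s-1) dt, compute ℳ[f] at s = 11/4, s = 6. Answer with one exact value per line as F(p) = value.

strip the common scale on t: t**(3/2) on [0, 1/2); t*exp(-t) on [1/2, 1); t*exp(-t/2) on [1, 3/2)
invert the shared t-power to get sqrt(t) on [0, 1/2); exp(-t) on [1/2, 1); exp(-t/2) on [1, 3/2)
f breaks at 1/4, 1/2 into 3 integrals to sum
on [0, 1/4): add ∫ 2*sqrt(2)*t**(3/2)·t^(s-1) dt
for t in [1/4, 1/2): the term is ∫ 2*t*exp(-2*t)·t^(s-1)
∫ over [1/2, 3/4) of 2*t*exp(-t)·t^(s-1) joins the sum

F(11/4) = -2*uppergamma(15/4, 3/4) - 2**(1/4)*uppergamma(15/4, 1)/8 + 1/544 + 2**(1/4)*uppergamma(15/4, 1/2)/8 + 2*uppergamma(15/4, 1/2)
F(6) = -6243201*exp(-3/4)/2048 - 1957*exp(-1)/64 + sqrt(2)/122880 + 9800517*exp(-1/2)/4096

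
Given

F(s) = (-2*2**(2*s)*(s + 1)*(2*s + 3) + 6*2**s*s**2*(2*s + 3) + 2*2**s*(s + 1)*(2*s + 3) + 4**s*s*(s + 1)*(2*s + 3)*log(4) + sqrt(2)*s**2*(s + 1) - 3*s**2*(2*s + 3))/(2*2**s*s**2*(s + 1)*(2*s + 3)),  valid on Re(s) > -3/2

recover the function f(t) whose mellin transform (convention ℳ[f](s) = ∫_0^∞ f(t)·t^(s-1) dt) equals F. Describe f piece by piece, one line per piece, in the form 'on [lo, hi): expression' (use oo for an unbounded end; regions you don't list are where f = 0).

on [0, 1/2): t**(3/2)
on [1/2, 1): 3*t
on [1, 2): log(t)

treat the 3 regions marked off by 1/2, 1 separately and sum
between 0 and 1/2 the integrand is t**(3/2)·t^(s-1)
[1/2, 1) adds the kernel integral of 3*t
piece [1, 2): integrate log(t) against the kernel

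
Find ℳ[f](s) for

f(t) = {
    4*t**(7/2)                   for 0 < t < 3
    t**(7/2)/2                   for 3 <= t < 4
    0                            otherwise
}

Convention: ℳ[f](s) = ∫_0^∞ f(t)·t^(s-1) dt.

(2**(2*s + 7) + 7*3**(s + 7/2))/(2*s + 7)
  Re(s) > -7/2

f breaks at 3 into 2 integrals to sum
segment [0, 3) carries 4*t**(7/2); integrate it
between 3 and 4 the integrand is t**(7/2)/2·t^(s-1)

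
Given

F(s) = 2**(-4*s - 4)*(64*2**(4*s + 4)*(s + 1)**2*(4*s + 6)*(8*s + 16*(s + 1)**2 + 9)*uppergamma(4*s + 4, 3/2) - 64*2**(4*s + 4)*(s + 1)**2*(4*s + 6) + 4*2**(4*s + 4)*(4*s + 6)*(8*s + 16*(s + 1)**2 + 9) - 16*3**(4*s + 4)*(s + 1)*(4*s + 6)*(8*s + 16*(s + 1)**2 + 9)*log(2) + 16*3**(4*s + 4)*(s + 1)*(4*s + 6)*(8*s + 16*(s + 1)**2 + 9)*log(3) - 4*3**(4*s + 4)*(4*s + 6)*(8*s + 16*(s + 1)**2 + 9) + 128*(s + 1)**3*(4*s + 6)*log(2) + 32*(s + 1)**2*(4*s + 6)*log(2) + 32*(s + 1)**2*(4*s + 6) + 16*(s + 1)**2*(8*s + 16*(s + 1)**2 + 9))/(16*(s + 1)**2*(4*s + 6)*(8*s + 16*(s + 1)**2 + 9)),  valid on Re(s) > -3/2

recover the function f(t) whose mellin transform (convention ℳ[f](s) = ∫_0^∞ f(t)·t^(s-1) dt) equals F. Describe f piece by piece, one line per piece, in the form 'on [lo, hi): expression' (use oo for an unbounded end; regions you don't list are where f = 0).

on [0, 1/16): t**(3/2)
on [1/16, 1): t**(5/4)*log(t**(1/4))
on [1, 81/16): t*log(t**(1/4))
on [81/16, oo): t*exp(-t**(1/4))

remove the shared t-power first: sqrt(t) on [0, 1/16); t**(1/4)*log(t**(1/4)) on [1/16, 1); log(t**(1/4)) on [1, 81/16); …
undo the power substitution: t on [0, 1/4); sqrt(t)*log(sqrt(t)) on [1/4, 1); log(sqrt(t)) on [1, 9/4); …
peel off the power substitution: t**2 on [0, 1/2); t*log(t) on [1/2, 1); log(t) on [1, 3/2); …
integrate the 4 segments split at 1/16, 1, 81/16, then add the results
between 0 and 1/16 the integrand is t**(3/2)·t^(s-1)
[1/16, 1) adds the kernel integral of t**(5/4)*log(t**(1/4))
for t in [1, 81/16): the term is ∫ t*log(t**(1/4))·t^(s-1)
piece [81/16, ∞): integrate t*exp(-t**(1/4)) against the kernel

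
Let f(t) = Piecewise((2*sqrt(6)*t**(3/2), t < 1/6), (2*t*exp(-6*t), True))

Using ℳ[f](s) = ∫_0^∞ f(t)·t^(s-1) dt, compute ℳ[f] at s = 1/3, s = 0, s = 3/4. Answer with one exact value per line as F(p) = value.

undo the common scale on t: sqrt(3)*t**(3/2) on [0, 1/3); t*exp(-3*t) on [1/3, ∞)
reversing the shared t-power: sqrt(3)*sqrt(t) on [0, 1/3); exp(-3*t) on [1/3, ∞)
remove the common scale on t first: sqrt(t) on [0, 1); exp(-t) on [1, ∞)
split f at 1/6: ℳ[f](s) collects 2 kernel integrals
∫ 2*sqrt(6)*t**(3/2)·t^(s-1) over [0, 1/6)
for t in [1/6, ∞): the term is ∫ 2*t*exp(-6*t)·t^(s-1)

F(1/3) = 6**(2/3)*(11*uppergamma(4/3, 1) + 6)/198
F(0) = exp(-1)/3 + 2/9
F(3/4) = 6**(1/4)*(4 + 9*uppergamma(7/4, 1))/162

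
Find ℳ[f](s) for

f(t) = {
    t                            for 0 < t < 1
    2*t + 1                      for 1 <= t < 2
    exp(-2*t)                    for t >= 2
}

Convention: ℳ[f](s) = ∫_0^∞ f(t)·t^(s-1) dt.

(2**s*s*(s + 1)*uppergamma(s, 4) - 2*4**s*s - 4**s + 5*8**s*s + 8**s)/(4**s*s*(s + 1))
  Re(s) > -1

treat the 3 regions marked off by 1, 2 separately and sum
segment 0 to 1 holds t; add its integral
the [1, 2) slice contributes ∫ (2*t + 1)·t^(s-1) dt
segment 2 to ∞ holds exp(-2*t); add its integral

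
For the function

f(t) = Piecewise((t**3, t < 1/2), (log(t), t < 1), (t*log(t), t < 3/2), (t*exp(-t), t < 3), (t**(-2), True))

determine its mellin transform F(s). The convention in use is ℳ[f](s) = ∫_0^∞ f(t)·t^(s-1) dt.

(72*2**s*(s - 2)*(s + 1)**2*(s + 3)*(2*s - (s + 1)**2 + 1)*uppergamma(s + 1, 3/2) - 72*2**s*(s - 2)*(s + 1)**2*(s + 3)*(2*s - (s + 1)**2 + 1)*uppergamma(s + 1, 3) + 72*2**s*(s - 2)*(s + 1)**2*(s + 3) + 72*2**s*(s - 2)*(s + 3)*(2*s - (s + 1)**2 + 1) + 3**s*(s - 2)*(s + 1)*(s + 3)*(-108*log(2) + 108*log(3))*(2*s - (s + 1)**2 + 1) - 108*3**s*(s - 2)*(s + 3)*(2*s - (s + 1)**2 + 1) - 8*6**s*(s + 1)**2*(s + 3)*(2*s - (s + 1)**2 + 1) - 72*(s - 2)*(s + 1)**3*(s + 3)*log(2) - 72*(s - 2)*(s + 1)**2*(s + 3) + 72*(s - 2)*(s + 1)**2*(s + 3)*log(2) + 9*(s - 2)*(s + 1)**2*(2*s - (s + 1)**2 + 1))/(72*2**s*(s - 2)*(s + 1)**2*(s + 3)*(2*s - (s + 1)**2 + 1))
  -3 < Re(s) < 2

invert the shared t-power to get t**2 on [0, 1/2); log(t)/t on [1/2, 1); log(t) on [1, 3/2); …
slice at 1/2, 1, 3/2, 3, transform all 5 pieces, and sum them
∫ t**3·t^(s-1) over [0, 1/2)
for t in [1/2, 1): the term is ∫ log(t)·t^(s-1)
segment [1, 3/2) carries t*log(t); integrate it
∫ over [3/2, 3) of t*exp(-t)·t^(s-1) joins the sum
on [3, ∞) integrate f = t**(-2) against the kernel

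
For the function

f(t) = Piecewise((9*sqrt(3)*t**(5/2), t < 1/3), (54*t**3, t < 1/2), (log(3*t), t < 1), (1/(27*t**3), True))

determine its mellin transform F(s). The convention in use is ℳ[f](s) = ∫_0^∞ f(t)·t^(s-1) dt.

2**(-s - 1)*(324*2**(s + 1)*(s - 3)*(s + 3)*(-2*s + (s + 1)**2 - 1) - 324*2**(s + 1)*(s - 3)*(2*s + 5)*(-2*s + (s + 1)**2 - 1) - 108*3**(s + 1)*(s - 3)*(s + 1)*(s + 3)*(2*s + 5)*log(3) + 108*3**(s + 1)*(s - 3)*(s + 1)*(s + 3)*(2*s + 5)*log(2) - 108*3**(s + 1)*(s - 3)*(s + 3)*(2*s + 5)*log(2) + 108*3**(s + 1)*(s - 3)*(s + 3)*(2*s + 5) + 108*3**(s + 1)*(s - 3)*(s + 3)*(2*s + 5)*log(3) + 729*3**(s + 1)*(s - 3)*(2*s + 5)*(-2*s + (s + 1)**2 - 1) + 54*6**(s + 1)*(s - 3)*(s + 1)*(s + 3)*(2*s + 5)*log(3) - 54*6**(s + 1)*(s - 3)*(s + 3)*(2*s + 5)*log(3) - 54*6**(s + 1)*(s - 3)*(s + 3)*(2*s + 5) - 2*6**(s + 1)*(s + 3)*(2*s + 5)*(-2*s + (s + 1)**2 - 1))/(162*3**s*(s - 3)*(s + 3)*(2*s + 5)*(-2*s + (s + 1)**2 - 1))
  -5/2 < Re(s) < 3

invert the common scale on t to get t**(5/2) on [0, 1); 2*t**3 on [1, 3/2); log(t) on [3/2, 3); …
back out the shared t-power: t**(3/2) on [0, 1); 2*t**2 on [1, 3/2); log(t)/t on [3/2, 3); …
breakpoints 1/3, 1/2, 1: one integral from each of the 4 segments
piece [0, 1/3): integrate 9*sqrt(3)*t**(5/2) against the kernel
the [1/3, 1/2) slice contributes ∫ 54*t**3·t^(s-1) dt
over [1/2, 1), the kernel integral of log(3*t) enters the sum
between 1 and ∞ the integrand is 1/(27*t**3)·t^(s-1)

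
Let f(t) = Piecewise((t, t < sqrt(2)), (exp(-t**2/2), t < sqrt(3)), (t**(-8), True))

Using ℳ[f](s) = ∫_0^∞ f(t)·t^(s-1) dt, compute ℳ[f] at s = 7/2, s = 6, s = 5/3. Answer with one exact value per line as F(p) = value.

F(7/2) = -2**(3/4)*uppergamma(7/4, 3/2) + 2*3**(3/4)/243 + 2**(3/4)*uppergamma(7/4, 1) + 8*2**(1/4)/9
F(6) = -29*exp(-3/2) + 1/6 + 8*sqrt(2)/7 + 20*exp(-1)
F(5/3) = -2**(5/6)*uppergamma(5/6, 3/2)/2 + 3**(5/6)/513 + 2**(5/6)*uppergamma(5/6, 1)/2 + 3*2**(1/3)/4

reversing the power substitution: sqrt(t) on [0, 2); exp(-t/2) on [2, 3); t**(-4) on [3, ∞)
integrate the 3 segments split at sqrt(2), sqrt(3), then add the results
over [0, sqrt(2)), the kernel integral of t enters the sum
∫ exp(-t**2/2)·t^(s-1) over [sqrt(2), sqrt(3))
between sqrt(3) and ∞ the integrand is t**(-8)·t^(s-1)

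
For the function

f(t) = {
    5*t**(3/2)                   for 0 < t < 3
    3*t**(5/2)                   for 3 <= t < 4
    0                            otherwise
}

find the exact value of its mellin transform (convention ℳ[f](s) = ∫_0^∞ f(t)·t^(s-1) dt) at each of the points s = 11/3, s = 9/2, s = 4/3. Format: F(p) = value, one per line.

cuts at 3: linearity sums the 2 kernel integrals
segment 0 to 3 holds 5*t**(3/2); add its integral
over [3, 4), the kernel integral of 3*t**(5/2) enters the sum

F(11/3) = -137052*3**(1/6)/1147 + 73728*2**(1/3)/37
F(9/2) = 93687/14
F(4/3) = -2052*3**(5/6)/391 + 2304*2**(2/3)/23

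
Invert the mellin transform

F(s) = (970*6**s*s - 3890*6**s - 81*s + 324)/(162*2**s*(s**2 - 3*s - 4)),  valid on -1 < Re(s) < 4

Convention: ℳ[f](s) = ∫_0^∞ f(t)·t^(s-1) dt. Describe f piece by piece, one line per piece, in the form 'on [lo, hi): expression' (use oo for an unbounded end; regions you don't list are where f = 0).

on [0, 1/2): t
on [1/2, 3): 2*t
on [3, oo): t**(-4)

along the cuts 1/2, 3, ℳ[f](s) splits into 3 integrals
piece [0, 1/2): integrate t against the kernel
∫ 2*t·t^(s-1) over [1/2, 3)
between 3 and ∞ the integrand is t**(-4)·t^(s-1)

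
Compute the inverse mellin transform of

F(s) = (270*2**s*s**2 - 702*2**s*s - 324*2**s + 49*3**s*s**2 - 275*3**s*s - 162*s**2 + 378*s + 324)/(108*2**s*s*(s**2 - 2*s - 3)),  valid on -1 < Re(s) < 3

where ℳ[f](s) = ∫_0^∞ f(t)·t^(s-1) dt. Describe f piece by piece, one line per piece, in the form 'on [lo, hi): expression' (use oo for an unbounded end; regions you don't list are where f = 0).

on [0, 1/2): t
on [1/2, 1): 2*t + 1
on [1, 3/2): t/2
on [3/2, oo): t**(-3)

slice at 1/2, 1, 3/2, transform all 4 pieces, and sum them
piece [0, 1/2): integrate t against the kernel
piece [1/2, 1): integrate (2*t + 1) against the kernel
for t in [1, 3/2): the term is ∫ t/2·t^(s-1)
piece [3/2, ∞): integrate t**(-3) against the kernel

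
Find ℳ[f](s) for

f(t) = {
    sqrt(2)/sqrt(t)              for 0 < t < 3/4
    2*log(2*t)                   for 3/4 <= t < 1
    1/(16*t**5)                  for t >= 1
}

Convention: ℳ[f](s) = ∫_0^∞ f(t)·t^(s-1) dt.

the shared t-power comes off first: sqrt(2)*sqrt(t) on [0, 3/4); 2*t*log(2*t) on [3/4, 1); 1/(16*t**4) on [1, ∞)
undo the common scale on t: sqrt(t) on [0, 3/2); t*log(t) on [3/2, 2); t**(-4) on [2, ∞)
the 3 pieces separated at 3/4, 1 each add one integral
for t in [0, 3/4): the term is ∫ sqrt(2)/sqrt(t)·t^(s-1)
over [3/4, 1), the kernel integral of 2*log(2*t) enters the sum
over [1, ∞), the kernel integral of 1/(16*t**5) enters the sum

2**(2 - 2*s)*(32*2**(2*s - 2)*(s - 5)*(s - 1)*(2*s - 1)*log(2) - 32*2**(2*s - 2)*(s - 5)*(2*s - 1) + 32*2**(2*s - 2)*(s - 5)*(2*s - 1)*log(2) - 2**(2*s - 2)*(2*s - 1)*(2*s + (s - 1)**2 - 1) - 24*3**(s - 1)*(s - 5)*(s - 1)*(2*s - 1)*log(3) + 24*3**(s - 1)*(s - 5)*(s - 1)*(2*s - 1)*log(2) - 24*3**(s - 1)*(s - 5)*(2*s - 1)*log(3) + 24*3**(s - 1)*(s - 5)*(2*s - 1)*log(2) + 24*3**(s - 1)*(s - 5)*(2*s - 1) + 16*3**(s - 1)*sqrt(6)*(s - 5)*(2*s + (s - 1)**2 - 1))/(16*(s - 5)*(2*s - 1)*(2*s + (s - 1)**2 - 1))
  1/2 < Re(s) < 5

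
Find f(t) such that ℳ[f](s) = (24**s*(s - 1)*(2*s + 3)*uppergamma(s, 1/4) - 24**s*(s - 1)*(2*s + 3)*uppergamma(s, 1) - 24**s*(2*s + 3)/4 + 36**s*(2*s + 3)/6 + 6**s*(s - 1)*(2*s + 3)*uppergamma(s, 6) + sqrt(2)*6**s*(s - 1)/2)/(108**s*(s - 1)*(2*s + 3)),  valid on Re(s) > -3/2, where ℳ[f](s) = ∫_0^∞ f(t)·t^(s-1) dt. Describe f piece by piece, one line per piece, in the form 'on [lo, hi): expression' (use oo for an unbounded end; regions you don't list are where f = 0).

on [0, 1/18): 27*t**(3/2)
on [1/18, 2/9): exp(-9*t/2)
on [2/9, 1/3): 1/(18*t)
on [1/3, oo): exp(-18*t)

the common scale on t comes off first: 27*sqrt(2)*t**(3/2)/4 on [0, 1/9); exp(-9*t/4) on [1/9, 4/9); 1/(9*t) on [4/9, 2/3); …
strip the common scale on t: 3*sqrt(3)*t**(3/2) on [0, 1/6); exp(-3*t/2) on [1/6, 2/3); 1/(6*t) on [2/3, 1); …
the common scale on t comes off first: t**(3/2) on [0, 1/2); exp(-t/2) on [1/2, 2); 1/(2*t) on [2, 3); …
decompose at 1/18, 2/9, 1/3; ℳ[f](s) sums the 4 pieces' integrals
on [0, 1/18): add ∫ 27*t**(3/2)·t^(s-1) dt
on [1/18, 2/9): add ∫ exp(-9*t/2)·t^(s-1) dt
∫ 1/(18*t)·t^(s-1) over [2/9, 1/3)
the [1/3, ∞) slice contributes ∫ exp(-18*t)·t^(s-1) dt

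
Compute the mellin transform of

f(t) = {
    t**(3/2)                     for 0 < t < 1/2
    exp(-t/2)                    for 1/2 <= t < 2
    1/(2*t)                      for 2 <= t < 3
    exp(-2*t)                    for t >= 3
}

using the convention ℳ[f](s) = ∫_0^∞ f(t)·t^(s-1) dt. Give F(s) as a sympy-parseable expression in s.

f breaks at 1/2, 2, 3 into 4 integrals to sum
the [0, 1/2) slice contributes ∫ t**(3/2)·t^(s-1) dt
the [1/2, 2) slice contributes ∫ exp(-t/2)·t^(s-1) dt
segment [2, 3) carries 1/(2*t); integrate it
the [3, ∞) slice contributes ∫ exp(-2*t)·t^(s-1) dt

(12*24**s*(s - 1)*(2*s + 3)*uppergamma(s, 1/4) - 12*24**s*(s - 1)*(2*s + 3)*uppergamma(s, 1) - 3*24**s*(2*s + 3) + 2*36**s*(2*s + 3) + 12*6**s*(s - 1)*(2*s + 3)*uppergamma(s, 6) + 6*sqrt(2)*6**s*(s - 1))/(12*12**s*(s - 1)*(2*s + 3))
  Re(s) > -3/2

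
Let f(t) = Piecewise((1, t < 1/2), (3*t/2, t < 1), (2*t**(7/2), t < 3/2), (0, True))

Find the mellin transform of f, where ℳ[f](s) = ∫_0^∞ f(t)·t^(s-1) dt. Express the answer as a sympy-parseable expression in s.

the 3 pieces separated at 1/2, 1 each add one integral
∫ over [0, 1/2) of 1·t^(s-1) joins the sum
∫ over [1/2, 1) of 3*t/2·t^(s-1) joins the sum
[1, 3/2) adds the kernel integral of 2*t**(7/2)

(-4*2**s*s**2 + 26*2**s*s + 27*3**s*sqrt(6)*s**2 + 27*3**s*sqrt(6)*s + 2*s**2 + 15*s + 28)/(4*2**s*s*(2*s**2 + 9*s + 7))
  Re(s) > 0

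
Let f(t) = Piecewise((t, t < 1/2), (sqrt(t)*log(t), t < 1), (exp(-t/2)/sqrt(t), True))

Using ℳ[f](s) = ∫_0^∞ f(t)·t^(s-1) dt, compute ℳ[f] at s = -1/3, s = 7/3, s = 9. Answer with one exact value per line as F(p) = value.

F(-1/3) = 2**(5/6)*(-144*2**(1/6) + 2*2**(1/3)*uppergamma(-5/6, 1/2) + 3*sqrt(2) + 24*log(2) + 144)/8
F(7/3) = 2**(1/6)*(-2880*2**(5/6) + 720 + 867*sqrt(2) + 2040*log(2) + 92480*2**(2/3)*uppergamma(11/6, 1/2))/46240
F(9) = -40599/3696640 + sqrt(2)/92416 + sqrt(2)*log(2)/9728 + 2027025*sqrt(2)*sqrt(pi)*erfc(sqrt(2)/2) + 5718992*exp(-1/2)

the shared t-power comes off first: sqrt(t) on [0, 1/2); log(t) on [1/2, 1); exp(-t/2)/t on [1, ∞)
reversing the shared t-power: t**(3/2) on [0, 1/2); t*log(t) on [1/2, 1); exp(-t/2) on [1, ∞)
along the cuts 1/2, 1, ℳ[f](s) splits into 3 integrals
segment [0, 1/2) carries t; integrate it
between 1/2 and 1 the integrand is sqrt(t)*log(t)·t^(s-1)
∫ exp(-t/2)/sqrt(t)·t^(s-1) over [1, ∞)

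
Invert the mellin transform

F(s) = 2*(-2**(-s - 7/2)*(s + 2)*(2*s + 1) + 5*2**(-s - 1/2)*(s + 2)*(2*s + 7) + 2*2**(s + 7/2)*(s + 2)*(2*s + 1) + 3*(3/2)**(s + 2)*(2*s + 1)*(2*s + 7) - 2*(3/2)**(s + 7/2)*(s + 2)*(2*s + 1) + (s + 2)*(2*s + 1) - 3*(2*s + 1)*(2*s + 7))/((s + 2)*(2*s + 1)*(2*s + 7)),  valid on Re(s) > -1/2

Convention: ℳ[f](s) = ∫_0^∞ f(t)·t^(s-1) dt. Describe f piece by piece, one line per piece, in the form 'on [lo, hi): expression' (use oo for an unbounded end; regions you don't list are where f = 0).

cuts at 1/2, 1, 3/2: linearity sums the 4 kernel integrals
on [0, 1/2) integrate f = 5*sqrt(t) against the kernel
the [1/2, 1) slice contributes ∫ t**(7/2)·t^(s-1) dt
[1, 3/2) adds the kernel integral of 6*t**2
for t in [3/2, 2): the term is ∫ 2*t**(7/2)·t^(s-1)

on [0, 1/2): 5*sqrt(t)
on [1/2, 1): t**(7/2)
on [1, 3/2): 6*t**2
on [3/2, 2): 2*t**(7/2)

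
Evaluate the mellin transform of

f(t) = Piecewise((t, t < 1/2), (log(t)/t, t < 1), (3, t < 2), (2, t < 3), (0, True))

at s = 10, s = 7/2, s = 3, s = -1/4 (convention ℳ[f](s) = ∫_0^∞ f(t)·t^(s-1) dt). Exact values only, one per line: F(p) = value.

F(10) = log(2)/4608 + 108682157681/9123840
F(7/2) = sqrt(2)*(-12816*sqrt(2) + 1260*log(2) + 58279 + 194400*sqrt(6))/25200
F(3) = log(2)/8 + 3743/192
F(-1/4) = -8*3**(3/4)/3 - 2*2**(3/4) - 8*2**(1/4)*log(2)/5 + 146*2**(1/4)/75 + 284/25

linearity at 1/2, 1, 2 turns ℳ[f](s) into 4 summed integrals
segment 0 to 1/2 holds t; add its integral
for t in [1/2, 1): the term is ∫ log(t)/t·t^(s-1)
segment [1, 2) carries 3; integrate it
segment [2, 3) carries 2; integrate it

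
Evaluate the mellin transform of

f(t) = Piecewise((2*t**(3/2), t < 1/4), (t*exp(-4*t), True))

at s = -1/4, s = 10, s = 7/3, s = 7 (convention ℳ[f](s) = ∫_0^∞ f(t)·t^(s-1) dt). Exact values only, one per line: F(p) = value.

strip the shared t-power: 2*sqrt(t) on [0, 1/4); exp(-4*t) on [1/4, ∞)
the common scale on t comes off first: sqrt(2)*sqrt(t) on [0, 1/2); exp(-2*t) on [1/2, ∞)
the common scale on t comes off first: sqrt(t) on [0, 1); exp(-t) on [1, ∞)
along the cuts 1/4, ℳ[f](s) splits into 2 integrals
between 0 and 1/4 the integrand is 2*t**(3/2)·t^(s-1)
for t in [1/4, ∞): the term is ∫ t*exp(-4*t)·t^(s-1)

F(-1/4) = sqrt(2)*(5*uppergamma(3/4, 1) + 4)/20
F(10) = 1/48234496 + 9864101*exp(-1)/4194304
F(7/3) = 2**(1/3)*(6 + 23*uppergamma(10/3, 1))/2944
F(7) = (E + 116450)*exp(-1)/557056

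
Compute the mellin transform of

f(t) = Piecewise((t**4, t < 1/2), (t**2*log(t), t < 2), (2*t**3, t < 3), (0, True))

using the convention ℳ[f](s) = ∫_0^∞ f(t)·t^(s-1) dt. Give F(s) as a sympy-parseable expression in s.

(-256*2**(2*s)*(s + 2)**2*(s + 4) + 64*2**(2*s)*(s + 2)*(s + 3)*(s + 4)*log(2) - 64*2**(2*s)*(s + 3)*(s + 4) + 864*6**s*(s + 2)**2*(s + 4) + (s + 2)**2*(s + 3) + 4*(s + 2)*(s + 3)*(s + 4)*log(2) + 4*(s + 3)*(s + 4))/(16*2**s*(s + 2)**2*(s + 3)*(s + 4))
  Re(s) > -4

undo the shared t-power: t**2 on [0, 1/2); log(t) on [1/2, 2); 2*t on [2, 3)
summing 3 kernel integrals split by 1/2, 2 yields ℳ[f](s)
∫ over [0, 1/2) of t**4·t^(s-1) joins the sum
between 1/2 and 2 the integrand is t**2*log(t)·t^(s-1)
over [2, 3), the kernel integral of 2*t**3 enters the sum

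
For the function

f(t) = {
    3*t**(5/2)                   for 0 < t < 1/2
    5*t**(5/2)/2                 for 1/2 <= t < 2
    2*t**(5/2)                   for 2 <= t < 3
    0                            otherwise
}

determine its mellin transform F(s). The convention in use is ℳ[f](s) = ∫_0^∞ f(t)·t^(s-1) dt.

(2**(-s - 5/2) + 2**(s + 5/2) + 4*3**(s + 5/2))/(2*s + 5)
  Re(s) > -5/2

f breaks at 1/2, 2 into 3 integrals to sum
on [0, 1/2) integrate f = 3*t**(5/2) against the kernel
∫ over [1/2, 2) of 5*t**(5/2)/2·t^(s-1) joins the sum
segment [2, 3) carries 2*t**(5/2); integrate it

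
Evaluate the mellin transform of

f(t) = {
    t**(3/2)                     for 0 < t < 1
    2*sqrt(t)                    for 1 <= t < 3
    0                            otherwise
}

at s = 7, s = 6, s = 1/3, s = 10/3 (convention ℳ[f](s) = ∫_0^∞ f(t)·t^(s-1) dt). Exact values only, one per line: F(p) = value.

slice at 1, transform all 2 pieces, and sum them
between 0 and 1 the integrand is t**(3/2)·t^(s-1)
∫ 2*sqrt(t)·t^(s-1) over [1, 3)

F(7) = -38/255 + 2916*sqrt(3)/5
F(6) = -34/195 + 2916*sqrt(3)/13
F(1/3) = -102/55 + 12*3**(5/6)/5
F(10/3) = -210/667 + 324*3**(5/6)/23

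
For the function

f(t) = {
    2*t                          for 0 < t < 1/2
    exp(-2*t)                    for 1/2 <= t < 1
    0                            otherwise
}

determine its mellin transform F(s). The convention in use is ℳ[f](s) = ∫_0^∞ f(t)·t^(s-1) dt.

remove the common scale on t first: t on [0, 1); exp(-t) on [1, 2)
linearity at 1/2 turns ℳ[f](s) into 2 summed integrals
for t in [0, 1/2): the term is ∫ 2*t·t^(s-1)
on [1/2, 1) integrate f = exp(-2*t) against the kernel

((s + 1)*uppergamma(s, 1) - (s + 1)*uppergamma(s, 2) + 1)/(2**s*(s + 1))
  Re(s) > -1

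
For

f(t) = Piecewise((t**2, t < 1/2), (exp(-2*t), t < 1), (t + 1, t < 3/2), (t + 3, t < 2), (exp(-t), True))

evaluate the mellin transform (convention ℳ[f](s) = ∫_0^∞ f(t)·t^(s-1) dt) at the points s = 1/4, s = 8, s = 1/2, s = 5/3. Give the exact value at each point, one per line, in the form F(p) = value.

F(1/4) = 2**(3/4)*(-360*3**(1/4) - 216*2**(1/4) - 45*uppergamma(1/4, 2) + 45*2**(1/4)*uppergamma(1/4, 2) + 5 + 45*uppergamma(1/4, 1) + 612*sqrt(2))/90
F(8) = (4932000*E + 13477999*exp(2) + 3414960000)*exp(-2)/92160
F(1/2) = sqrt(2)*(-120*sqrt(3) - 80*sqrt(2) - 30*sqrt(pi)*erfc(sqrt(2)) + 30*sqrt(2)*sqrt(pi)*erfc(sqrt(2)) + 30*sqrt(pi)*erfc(1) + 443)/60
F(5/3) = 2**(1/3)*(-792*3**(2/3) - 429*2**(2/3) - 220*uppergamma(5/3, 2) + 15 + 220*uppergamma(5/3, 1) + 440*2**(2/3)*uppergamma(5/3, 2) + 4488*2**(1/3))/880

slice at 1/2, 1, 3/2, 2, transform all 5 pieces, and sum them
for t in [0, 1/2): the term is ∫ t**2·t^(s-1)
on [1/2, 1): add ∫ exp(-2*t)·t^(s-1) dt
segment [1, 3/2) carries (t + 1); integrate it
on [3/2, 2): add ∫ (t + 3)·t^(s-1) dt
piece [2, ∞): integrate exp(-t) against the kernel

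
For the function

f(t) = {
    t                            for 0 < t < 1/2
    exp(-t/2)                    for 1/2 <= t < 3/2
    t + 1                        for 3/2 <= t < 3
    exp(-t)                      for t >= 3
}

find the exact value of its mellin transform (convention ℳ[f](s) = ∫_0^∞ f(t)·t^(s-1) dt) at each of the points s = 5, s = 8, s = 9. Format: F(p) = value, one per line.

linearity at 1/2, 3/2, 3 turns ℳ[f](s) into 4 summed integrals
[0, 1/2) adds the kernel integral of t
on [1/2, 3/2): add ∫ exp(-t/2)·t^(s-1) dt
[3/2, 3) adds the kernel integral of (t + 1)
segment 3 to ∞ holds exp(-t); add its integral

F(5) = -12993*exp(-3/4)/8 + 393*exp(-3) + 80009/480 + 7889*exp(-1/4)/8
F(8) = -174811815*exp(-3/4)/64 + 55289551/18432 + 100026*exp(-3) + 106028861*exp(-1/4)/64
F(9) = -5593984641*exp(-3/4)/128 + 20689567/2560 + 806769*exp(-3) + 3392923553*exp(-1/4)/128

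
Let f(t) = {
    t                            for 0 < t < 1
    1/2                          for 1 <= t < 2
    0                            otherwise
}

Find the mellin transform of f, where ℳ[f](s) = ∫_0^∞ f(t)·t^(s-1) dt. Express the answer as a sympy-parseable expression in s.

summing 2 kernel integrals split by 1 yields ℳ[f](s)
∫ t·t^(s-1) over [0, 1)
piece [1, 2): integrate 1/2 against the kernel

(2**s*(s + 1) + s - 1)/(2*s*(s + 1))
  Re(s) > -1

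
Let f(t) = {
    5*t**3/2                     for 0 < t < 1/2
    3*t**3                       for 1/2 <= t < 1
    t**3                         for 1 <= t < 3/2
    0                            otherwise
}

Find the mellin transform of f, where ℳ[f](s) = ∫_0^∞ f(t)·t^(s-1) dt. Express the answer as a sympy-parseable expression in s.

(32*2**s + 54*3**s - 1)/(16*2**s*(s + 3))
  Re(s) > -3

breakpoints 1/2, 1: one integral from each of the 3 segments
piece [0, 1/2): integrate 5*t**3/2 against the kernel
on [1/2, 1) integrate f = 3*t**3 against the kernel
over [1, 3/2), the kernel integral of t**3 enters the sum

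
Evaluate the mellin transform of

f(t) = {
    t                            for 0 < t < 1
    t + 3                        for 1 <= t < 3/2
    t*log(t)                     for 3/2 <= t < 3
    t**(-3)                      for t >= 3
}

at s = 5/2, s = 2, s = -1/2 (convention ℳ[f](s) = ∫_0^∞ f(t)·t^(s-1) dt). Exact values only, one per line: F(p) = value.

breakpoints 1, 3/2, 3: one integral from each of the 4 segments
between 0 and 1 the integrand is t·t^(s-1)
on [1, 3/2) integrate f = (t + 3) against the kernel
piece [3/2, 3): integrate t*log(t) against the kernel
∫ over [3, ∞) of t**(-3)·t^(s-1) joins the sum

F(5/2) = -226*sqrt(3)/147 - 27*sqrt(6)*log(3)/56 - 6/5 + 27*sqrt(6)*log(2)/56 + 3861*sqrt(6)/1960 + 54*sqrt(3)*log(3)/7
F(2) = 17/24 + 9*log(2)/8 + 63*log(3)/8
F(-1/2) = -2266*sqrt(3)/567 + sqrt(6) + log(2**(sqrt(6))*3**(-sqrt(6) + 2*sqrt(3))) + 6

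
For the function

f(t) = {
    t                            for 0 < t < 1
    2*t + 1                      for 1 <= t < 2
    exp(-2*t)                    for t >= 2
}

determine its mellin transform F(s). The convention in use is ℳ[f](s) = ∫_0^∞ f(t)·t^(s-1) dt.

(2**s*s*(s + 1)*uppergamma(s, 4) - 2*4**s*s - 4**s + 5*8**s*s + 8**s)/(4**s*s*(s + 1))
  Re(s) > -1

decompose at 1, 2; ℳ[f](s) sums the 3 pieces' integrals
∫ over [0, 1) of t·t^(s-1) joins the sum
piece [1, 2): integrate (2*t + 1) against the kernel
on [2, ∞) integrate f = exp(-2*t) against the kernel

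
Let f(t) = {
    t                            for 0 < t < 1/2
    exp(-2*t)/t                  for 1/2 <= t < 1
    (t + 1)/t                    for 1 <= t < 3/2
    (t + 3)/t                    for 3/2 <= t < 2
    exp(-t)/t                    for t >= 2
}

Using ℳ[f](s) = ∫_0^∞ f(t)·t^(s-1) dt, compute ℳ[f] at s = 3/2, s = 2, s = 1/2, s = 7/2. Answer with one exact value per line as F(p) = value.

F(3/2) = sqrt(2)*(-120*sqrt(3) - 80*sqrt(2) - 30*sqrt(pi)*erfc(sqrt(2)) + 30*sqrt(2)*sqrt(pi)*erfc(sqrt(2)) + 30*sqrt(pi)*erfc(1) + 443)/60
F(2) = (12 + 12*E + 85*exp(2))*exp(-2)/24
F(1/2) = sqrt(2)*(3*sqrt(2)*(-2 - 2*sqrt(pi)*exp(2)*erfc(sqrt(2)) + sqrt(2)) + 12*E + (-5 - 12*sqrt(pi)*erfc(1) + 12*sqrt(pi)*erfc(sqrt(2)) + 8*sqrt(3))*exp(2))*exp(-2)/6
F(7/2) = sqrt(2)*(3150*E + 630*sqrt(2)*(-7 + 6*sqrt(pi)*exp(2)*erfc(sqrt(2)) + 28*sqrt(2)) + (-9072*sqrt(3) - 3456*sqrt(2) - 945*sqrt(pi)*erfc(sqrt(2)) + 945*sqrt(pi)*erfc(1) + 71494)*exp(2))*exp(-2)/10080

peel off the shared t-power: t**2 on [0, 1/2); exp(-2*t) on [1/2, 1); t + 1 on [1, 3/2); …
along the cuts 1/2, 1, 3/2, 2, ℳ[f](s) splits into 5 integrals
segment 0 to 1/2 holds t; add its integral
[1/2, 1) adds the kernel integral of exp(-2*t)/t
on [1, 3/2): add ∫ (t + 1)/t·t^(s-1) dt
piece [3/2, 2): integrate (t + 3)/t against the kernel
between 2 and ∞ the integrand is exp(-t)/t·t^(s-1)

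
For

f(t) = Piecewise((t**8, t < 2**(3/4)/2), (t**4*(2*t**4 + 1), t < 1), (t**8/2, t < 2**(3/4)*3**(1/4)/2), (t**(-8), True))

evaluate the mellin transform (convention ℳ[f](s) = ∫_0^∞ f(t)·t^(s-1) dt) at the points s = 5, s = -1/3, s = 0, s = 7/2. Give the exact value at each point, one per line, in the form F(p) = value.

back out the power substitution: t**4 on [0, sqrt(2)/2); t**2*(2*t**2 + 1) on [sqrt(2)/2, 1); t**4/2 on [1, sqrt(6)/2); …
the shared t-power comes off first: t**2 on [0, sqrt(2)/2); 2*t**2 + 1 on [sqrt(2)/2, 1); t**2/2 on [1, sqrt(6)/2); …
invert the power substitution to get t on [0, 1/2); 2*t + 1 on [1/2, 1); t/2 on [1, 3/2); …
f breaks at 2**(3/4)/2, 1, 2**(3/4)*3**(1/4)/2 into 4 integrals to sum
∫ t**8·t^(s-1) over [0, 2**(3/4)/2)
for t in [2**(3/4)/2, 1): the term is ∫ t**4*(2*t**4 + 1)·t^(s-1)
on [1, 2**(3/4)*3**(1/4)/2): add ∫ t**8/2·t^(s-1) dt
on [2**(3/4)*3**(1/4)/2, ∞) integrate f = t**(-8) against the kernel

F(5) = 2**(3/4)*(-70 + 424*2**(1/4) + 659*3**(1/4))/3744
F(-1/3) = 2**(1/12)*(-76950 + 30371*3**(11/12) + 106650*2**(11/12))/455400
F(0) = 275/576
F(7/2) = 2**(1/8)*(-3294 + 9828*2**(7/8) + 7325*3**(7/8))/74520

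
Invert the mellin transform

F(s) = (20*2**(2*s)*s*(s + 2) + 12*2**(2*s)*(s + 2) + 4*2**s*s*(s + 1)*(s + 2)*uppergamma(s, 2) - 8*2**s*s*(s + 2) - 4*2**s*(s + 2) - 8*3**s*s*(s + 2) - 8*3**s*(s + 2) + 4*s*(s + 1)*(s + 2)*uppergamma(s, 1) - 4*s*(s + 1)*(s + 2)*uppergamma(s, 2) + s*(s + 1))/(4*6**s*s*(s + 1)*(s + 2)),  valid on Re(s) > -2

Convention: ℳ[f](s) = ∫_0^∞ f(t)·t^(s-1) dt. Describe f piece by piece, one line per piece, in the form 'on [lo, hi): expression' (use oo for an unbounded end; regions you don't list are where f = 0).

on [0, 1/6): 9*t**2
on [1/6, 1/3): exp(-6*t)
on [1/3, 1/2): 3*t + 1
on [1/2, 2/3): 3*t + 3
on [2/3, oo): exp(-3*t)

the common scale on t comes off first: t**2 on [0, 1/2); exp(-2*t) on [1/2, 1); t + 1 on [1, 3/2); …
treat the 5 regions marked off by 1/6, 1/3, 1/2, 2/3 separately and sum
over [0, 1/6), the kernel integral of 9*t**2 enters the sum
segment [1/6, 1/3) carries exp(-6*t); integrate it
[1/3, 1/2) adds the kernel integral of (3*t + 1)
[1/2, 2/3) adds the kernel integral of (3*t + 3)
∫ over [2/3, ∞) of exp(-3*t)·t^(s-1) joins the sum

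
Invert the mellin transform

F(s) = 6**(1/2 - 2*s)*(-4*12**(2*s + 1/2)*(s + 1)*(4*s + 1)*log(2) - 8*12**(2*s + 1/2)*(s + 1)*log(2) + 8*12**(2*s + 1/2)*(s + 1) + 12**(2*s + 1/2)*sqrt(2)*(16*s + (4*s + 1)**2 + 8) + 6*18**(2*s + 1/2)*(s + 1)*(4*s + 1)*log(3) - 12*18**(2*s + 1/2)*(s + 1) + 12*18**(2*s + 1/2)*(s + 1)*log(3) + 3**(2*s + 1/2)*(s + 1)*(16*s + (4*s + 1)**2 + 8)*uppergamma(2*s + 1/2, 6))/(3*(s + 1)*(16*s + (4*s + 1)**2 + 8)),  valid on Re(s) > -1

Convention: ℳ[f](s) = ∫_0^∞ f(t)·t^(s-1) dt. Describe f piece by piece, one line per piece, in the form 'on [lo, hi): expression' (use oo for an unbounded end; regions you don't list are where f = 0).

on [0, 4): t
on [4, 9): t**(3/4)*log(sqrt(t))
on [9, oo): t**(1/4)*exp(-2*sqrt(t))

peel off the power substitution: t**2 on [0, 2); t**(3/2)*log(t) on [2, 3); sqrt(t)*exp(-2*t) on [3, ∞)
strip the shared t-power: t**(3/2) on [0, 2); t*log(t) on [2, 3); exp(-2*t) on [3, ∞)
along the cuts 4, 9, ℳ[f](s) splits into 3 integrals
the [0, 4) slice contributes ∫ t·t^(s-1) dt
∫ over [4, 9) of t**(3/4)*log(sqrt(t))·t^(s-1) joins the sum
[9, ∞) adds the kernel integral of t**(1/4)*exp(-2*sqrt(t))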